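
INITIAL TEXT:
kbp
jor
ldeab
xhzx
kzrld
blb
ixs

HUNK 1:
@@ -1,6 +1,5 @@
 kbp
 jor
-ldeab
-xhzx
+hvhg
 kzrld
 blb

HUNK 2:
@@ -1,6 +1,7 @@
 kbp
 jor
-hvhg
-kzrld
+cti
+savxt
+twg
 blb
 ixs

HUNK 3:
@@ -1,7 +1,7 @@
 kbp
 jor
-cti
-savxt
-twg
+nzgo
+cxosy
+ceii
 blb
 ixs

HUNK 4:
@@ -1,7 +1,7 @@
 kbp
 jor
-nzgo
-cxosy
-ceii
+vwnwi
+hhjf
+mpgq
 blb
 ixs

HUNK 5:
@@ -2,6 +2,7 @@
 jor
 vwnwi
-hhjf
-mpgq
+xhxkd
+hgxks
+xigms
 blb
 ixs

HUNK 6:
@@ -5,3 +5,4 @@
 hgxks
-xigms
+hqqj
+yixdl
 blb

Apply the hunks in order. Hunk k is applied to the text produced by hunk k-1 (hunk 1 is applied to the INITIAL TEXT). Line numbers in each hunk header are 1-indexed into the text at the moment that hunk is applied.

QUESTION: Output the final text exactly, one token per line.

Hunk 1: at line 1 remove [ldeab,xhzx] add [hvhg] -> 6 lines: kbp jor hvhg kzrld blb ixs
Hunk 2: at line 1 remove [hvhg,kzrld] add [cti,savxt,twg] -> 7 lines: kbp jor cti savxt twg blb ixs
Hunk 3: at line 1 remove [cti,savxt,twg] add [nzgo,cxosy,ceii] -> 7 lines: kbp jor nzgo cxosy ceii blb ixs
Hunk 4: at line 1 remove [nzgo,cxosy,ceii] add [vwnwi,hhjf,mpgq] -> 7 lines: kbp jor vwnwi hhjf mpgq blb ixs
Hunk 5: at line 2 remove [hhjf,mpgq] add [xhxkd,hgxks,xigms] -> 8 lines: kbp jor vwnwi xhxkd hgxks xigms blb ixs
Hunk 6: at line 5 remove [xigms] add [hqqj,yixdl] -> 9 lines: kbp jor vwnwi xhxkd hgxks hqqj yixdl blb ixs

Answer: kbp
jor
vwnwi
xhxkd
hgxks
hqqj
yixdl
blb
ixs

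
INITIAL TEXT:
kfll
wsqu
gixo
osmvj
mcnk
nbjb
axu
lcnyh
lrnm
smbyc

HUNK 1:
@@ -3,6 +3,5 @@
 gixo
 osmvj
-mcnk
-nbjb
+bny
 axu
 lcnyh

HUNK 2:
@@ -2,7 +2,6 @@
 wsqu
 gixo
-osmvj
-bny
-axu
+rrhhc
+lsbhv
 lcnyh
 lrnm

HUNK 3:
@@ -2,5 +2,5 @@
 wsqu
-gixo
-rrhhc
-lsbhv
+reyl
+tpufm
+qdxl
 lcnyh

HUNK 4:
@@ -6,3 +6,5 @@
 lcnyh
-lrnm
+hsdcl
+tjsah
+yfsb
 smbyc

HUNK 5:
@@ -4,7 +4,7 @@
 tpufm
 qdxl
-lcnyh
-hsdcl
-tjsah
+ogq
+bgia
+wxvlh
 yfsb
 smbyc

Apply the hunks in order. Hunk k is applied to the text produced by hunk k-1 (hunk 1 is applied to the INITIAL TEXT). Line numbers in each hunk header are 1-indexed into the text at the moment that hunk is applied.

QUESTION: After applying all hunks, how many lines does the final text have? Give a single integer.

Answer: 10

Derivation:
Hunk 1: at line 3 remove [mcnk,nbjb] add [bny] -> 9 lines: kfll wsqu gixo osmvj bny axu lcnyh lrnm smbyc
Hunk 2: at line 2 remove [osmvj,bny,axu] add [rrhhc,lsbhv] -> 8 lines: kfll wsqu gixo rrhhc lsbhv lcnyh lrnm smbyc
Hunk 3: at line 2 remove [gixo,rrhhc,lsbhv] add [reyl,tpufm,qdxl] -> 8 lines: kfll wsqu reyl tpufm qdxl lcnyh lrnm smbyc
Hunk 4: at line 6 remove [lrnm] add [hsdcl,tjsah,yfsb] -> 10 lines: kfll wsqu reyl tpufm qdxl lcnyh hsdcl tjsah yfsb smbyc
Hunk 5: at line 4 remove [lcnyh,hsdcl,tjsah] add [ogq,bgia,wxvlh] -> 10 lines: kfll wsqu reyl tpufm qdxl ogq bgia wxvlh yfsb smbyc
Final line count: 10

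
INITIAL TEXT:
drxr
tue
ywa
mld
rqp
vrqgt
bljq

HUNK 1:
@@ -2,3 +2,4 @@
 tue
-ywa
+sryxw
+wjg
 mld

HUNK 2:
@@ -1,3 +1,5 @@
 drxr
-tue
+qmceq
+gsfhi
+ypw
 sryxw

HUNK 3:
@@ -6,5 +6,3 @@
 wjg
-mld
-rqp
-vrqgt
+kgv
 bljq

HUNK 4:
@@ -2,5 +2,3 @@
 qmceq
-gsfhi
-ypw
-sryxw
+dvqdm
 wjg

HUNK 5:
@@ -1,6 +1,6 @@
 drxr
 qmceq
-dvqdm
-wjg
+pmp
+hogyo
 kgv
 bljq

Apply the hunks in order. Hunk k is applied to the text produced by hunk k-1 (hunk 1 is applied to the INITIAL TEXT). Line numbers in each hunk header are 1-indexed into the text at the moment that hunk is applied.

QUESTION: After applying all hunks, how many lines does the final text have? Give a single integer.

Hunk 1: at line 2 remove [ywa] add [sryxw,wjg] -> 8 lines: drxr tue sryxw wjg mld rqp vrqgt bljq
Hunk 2: at line 1 remove [tue] add [qmceq,gsfhi,ypw] -> 10 lines: drxr qmceq gsfhi ypw sryxw wjg mld rqp vrqgt bljq
Hunk 3: at line 6 remove [mld,rqp,vrqgt] add [kgv] -> 8 lines: drxr qmceq gsfhi ypw sryxw wjg kgv bljq
Hunk 4: at line 2 remove [gsfhi,ypw,sryxw] add [dvqdm] -> 6 lines: drxr qmceq dvqdm wjg kgv bljq
Hunk 5: at line 1 remove [dvqdm,wjg] add [pmp,hogyo] -> 6 lines: drxr qmceq pmp hogyo kgv bljq
Final line count: 6

Answer: 6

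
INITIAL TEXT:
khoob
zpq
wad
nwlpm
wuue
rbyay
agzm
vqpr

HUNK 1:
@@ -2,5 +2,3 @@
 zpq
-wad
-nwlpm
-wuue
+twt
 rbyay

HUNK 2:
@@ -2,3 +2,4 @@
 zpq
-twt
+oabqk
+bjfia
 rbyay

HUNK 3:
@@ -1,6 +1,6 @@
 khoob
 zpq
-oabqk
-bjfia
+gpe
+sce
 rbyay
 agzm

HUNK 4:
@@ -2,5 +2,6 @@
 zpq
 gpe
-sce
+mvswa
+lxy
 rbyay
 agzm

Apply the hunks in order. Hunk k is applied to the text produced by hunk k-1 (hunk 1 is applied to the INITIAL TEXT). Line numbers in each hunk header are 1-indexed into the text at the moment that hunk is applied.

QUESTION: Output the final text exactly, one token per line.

Hunk 1: at line 2 remove [wad,nwlpm,wuue] add [twt] -> 6 lines: khoob zpq twt rbyay agzm vqpr
Hunk 2: at line 2 remove [twt] add [oabqk,bjfia] -> 7 lines: khoob zpq oabqk bjfia rbyay agzm vqpr
Hunk 3: at line 1 remove [oabqk,bjfia] add [gpe,sce] -> 7 lines: khoob zpq gpe sce rbyay agzm vqpr
Hunk 4: at line 2 remove [sce] add [mvswa,lxy] -> 8 lines: khoob zpq gpe mvswa lxy rbyay agzm vqpr

Answer: khoob
zpq
gpe
mvswa
lxy
rbyay
agzm
vqpr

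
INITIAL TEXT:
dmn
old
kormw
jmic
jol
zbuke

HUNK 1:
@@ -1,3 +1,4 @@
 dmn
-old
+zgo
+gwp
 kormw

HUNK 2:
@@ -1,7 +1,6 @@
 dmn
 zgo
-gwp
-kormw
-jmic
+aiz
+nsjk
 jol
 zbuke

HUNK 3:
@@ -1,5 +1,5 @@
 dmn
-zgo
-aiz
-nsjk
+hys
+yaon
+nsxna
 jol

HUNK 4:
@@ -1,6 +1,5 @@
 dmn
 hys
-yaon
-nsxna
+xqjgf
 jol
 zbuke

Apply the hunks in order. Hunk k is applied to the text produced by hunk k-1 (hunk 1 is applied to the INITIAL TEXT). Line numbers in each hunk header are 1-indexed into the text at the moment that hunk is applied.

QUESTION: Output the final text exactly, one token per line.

Hunk 1: at line 1 remove [old] add [zgo,gwp] -> 7 lines: dmn zgo gwp kormw jmic jol zbuke
Hunk 2: at line 1 remove [gwp,kormw,jmic] add [aiz,nsjk] -> 6 lines: dmn zgo aiz nsjk jol zbuke
Hunk 3: at line 1 remove [zgo,aiz,nsjk] add [hys,yaon,nsxna] -> 6 lines: dmn hys yaon nsxna jol zbuke
Hunk 4: at line 1 remove [yaon,nsxna] add [xqjgf] -> 5 lines: dmn hys xqjgf jol zbuke

Answer: dmn
hys
xqjgf
jol
zbuke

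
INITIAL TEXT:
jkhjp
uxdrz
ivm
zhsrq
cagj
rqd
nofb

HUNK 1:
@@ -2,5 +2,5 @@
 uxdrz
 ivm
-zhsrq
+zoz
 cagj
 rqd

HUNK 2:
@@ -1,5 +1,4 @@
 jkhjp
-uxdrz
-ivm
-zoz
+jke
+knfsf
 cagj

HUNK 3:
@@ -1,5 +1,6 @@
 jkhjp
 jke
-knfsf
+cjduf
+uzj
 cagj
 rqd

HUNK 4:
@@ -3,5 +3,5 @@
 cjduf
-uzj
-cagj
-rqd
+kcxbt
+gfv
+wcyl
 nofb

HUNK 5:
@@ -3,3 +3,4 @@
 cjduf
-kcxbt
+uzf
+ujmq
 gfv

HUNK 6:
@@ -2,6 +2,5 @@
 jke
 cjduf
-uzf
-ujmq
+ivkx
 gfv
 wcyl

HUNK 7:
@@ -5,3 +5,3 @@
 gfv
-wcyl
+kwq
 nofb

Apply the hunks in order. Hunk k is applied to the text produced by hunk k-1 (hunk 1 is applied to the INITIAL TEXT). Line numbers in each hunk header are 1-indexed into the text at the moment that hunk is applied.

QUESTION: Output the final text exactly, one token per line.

Answer: jkhjp
jke
cjduf
ivkx
gfv
kwq
nofb

Derivation:
Hunk 1: at line 2 remove [zhsrq] add [zoz] -> 7 lines: jkhjp uxdrz ivm zoz cagj rqd nofb
Hunk 2: at line 1 remove [uxdrz,ivm,zoz] add [jke,knfsf] -> 6 lines: jkhjp jke knfsf cagj rqd nofb
Hunk 3: at line 1 remove [knfsf] add [cjduf,uzj] -> 7 lines: jkhjp jke cjduf uzj cagj rqd nofb
Hunk 4: at line 3 remove [uzj,cagj,rqd] add [kcxbt,gfv,wcyl] -> 7 lines: jkhjp jke cjduf kcxbt gfv wcyl nofb
Hunk 5: at line 3 remove [kcxbt] add [uzf,ujmq] -> 8 lines: jkhjp jke cjduf uzf ujmq gfv wcyl nofb
Hunk 6: at line 2 remove [uzf,ujmq] add [ivkx] -> 7 lines: jkhjp jke cjduf ivkx gfv wcyl nofb
Hunk 7: at line 5 remove [wcyl] add [kwq] -> 7 lines: jkhjp jke cjduf ivkx gfv kwq nofb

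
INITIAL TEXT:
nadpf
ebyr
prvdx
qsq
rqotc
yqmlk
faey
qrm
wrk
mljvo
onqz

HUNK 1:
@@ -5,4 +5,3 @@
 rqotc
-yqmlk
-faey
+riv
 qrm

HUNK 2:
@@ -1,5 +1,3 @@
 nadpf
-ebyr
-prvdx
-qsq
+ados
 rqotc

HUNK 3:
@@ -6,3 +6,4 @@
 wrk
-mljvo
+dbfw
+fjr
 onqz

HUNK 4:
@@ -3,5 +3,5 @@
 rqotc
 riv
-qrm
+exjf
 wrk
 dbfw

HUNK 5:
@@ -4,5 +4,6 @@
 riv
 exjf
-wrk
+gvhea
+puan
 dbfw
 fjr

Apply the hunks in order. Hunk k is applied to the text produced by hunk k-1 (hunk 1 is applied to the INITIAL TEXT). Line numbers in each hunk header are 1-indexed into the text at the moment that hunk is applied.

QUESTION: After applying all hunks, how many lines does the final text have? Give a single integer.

Answer: 10

Derivation:
Hunk 1: at line 5 remove [yqmlk,faey] add [riv] -> 10 lines: nadpf ebyr prvdx qsq rqotc riv qrm wrk mljvo onqz
Hunk 2: at line 1 remove [ebyr,prvdx,qsq] add [ados] -> 8 lines: nadpf ados rqotc riv qrm wrk mljvo onqz
Hunk 3: at line 6 remove [mljvo] add [dbfw,fjr] -> 9 lines: nadpf ados rqotc riv qrm wrk dbfw fjr onqz
Hunk 4: at line 3 remove [qrm] add [exjf] -> 9 lines: nadpf ados rqotc riv exjf wrk dbfw fjr onqz
Hunk 5: at line 4 remove [wrk] add [gvhea,puan] -> 10 lines: nadpf ados rqotc riv exjf gvhea puan dbfw fjr onqz
Final line count: 10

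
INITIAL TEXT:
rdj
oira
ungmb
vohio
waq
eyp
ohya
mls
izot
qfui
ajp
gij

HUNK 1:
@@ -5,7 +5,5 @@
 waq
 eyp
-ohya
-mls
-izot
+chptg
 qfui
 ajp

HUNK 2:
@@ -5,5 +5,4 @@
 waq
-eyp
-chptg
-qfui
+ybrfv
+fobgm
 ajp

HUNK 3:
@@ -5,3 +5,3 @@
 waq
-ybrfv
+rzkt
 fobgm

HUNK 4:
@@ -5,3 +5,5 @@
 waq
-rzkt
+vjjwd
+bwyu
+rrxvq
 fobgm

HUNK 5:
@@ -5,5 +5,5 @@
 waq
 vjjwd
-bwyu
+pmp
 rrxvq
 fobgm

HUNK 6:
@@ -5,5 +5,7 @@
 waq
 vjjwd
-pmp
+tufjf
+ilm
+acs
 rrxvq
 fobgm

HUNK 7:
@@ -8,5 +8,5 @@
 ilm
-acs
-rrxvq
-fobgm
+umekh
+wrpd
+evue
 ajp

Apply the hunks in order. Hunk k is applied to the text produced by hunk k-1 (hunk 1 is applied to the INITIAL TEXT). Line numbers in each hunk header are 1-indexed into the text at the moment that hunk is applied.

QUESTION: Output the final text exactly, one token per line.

Hunk 1: at line 5 remove [ohya,mls,izot] add [chptg] -> 10 lines: rdj oira ungmb vohio waq eyp chptg qfui ajp gij
Hunk 2: at line 5 remove [eyp,chptg,qfui] add [ybrfv,fobgm] -> 9 lines: rdj oira ungmb vohio waq ybrfv fobgm ajp gij
Hunk 3: at line 5 remove [ybrfv] add [rzkt] -> 9 lines: rdj oira ungmb vohio waq rzkt fobgm ajp gij
Hunk 4: at line 5 remove [rzkt] add [vjjwd,bwyu,rrxvq] -> 11 lines: rdj oira ungmb vohio waq vjjwd bwyu rrxvq fobgm ajp gij
Hunk 5: at line 5 remove [bwyu] add [pmp] -> 11 lines: rdj oira ungmb vohio waq vjjwd pmp rrxvq fobgm ajp gij
Hunk 6: at line 5 remove [pmp] add [tufjf,ilm,acs] -> 13 lines: rdj oira ungmb vohio waq vjjwd tufjf ilm acs rrxvq fobgm ajp gij
Hunk 7: at line 8 remove [acs,rrxvq,fobgm] add [umekh,wrpd,evue] -> 13 lines: rdj oira ungmb vohio waq vjjwd tufjf ilm umekh wrpd evue ajp gij

Answer: rdj
oira
ungmb
vohio
waq
vjjwd
tufjf
ilm
umekh
wrpd
evue
ajp
gij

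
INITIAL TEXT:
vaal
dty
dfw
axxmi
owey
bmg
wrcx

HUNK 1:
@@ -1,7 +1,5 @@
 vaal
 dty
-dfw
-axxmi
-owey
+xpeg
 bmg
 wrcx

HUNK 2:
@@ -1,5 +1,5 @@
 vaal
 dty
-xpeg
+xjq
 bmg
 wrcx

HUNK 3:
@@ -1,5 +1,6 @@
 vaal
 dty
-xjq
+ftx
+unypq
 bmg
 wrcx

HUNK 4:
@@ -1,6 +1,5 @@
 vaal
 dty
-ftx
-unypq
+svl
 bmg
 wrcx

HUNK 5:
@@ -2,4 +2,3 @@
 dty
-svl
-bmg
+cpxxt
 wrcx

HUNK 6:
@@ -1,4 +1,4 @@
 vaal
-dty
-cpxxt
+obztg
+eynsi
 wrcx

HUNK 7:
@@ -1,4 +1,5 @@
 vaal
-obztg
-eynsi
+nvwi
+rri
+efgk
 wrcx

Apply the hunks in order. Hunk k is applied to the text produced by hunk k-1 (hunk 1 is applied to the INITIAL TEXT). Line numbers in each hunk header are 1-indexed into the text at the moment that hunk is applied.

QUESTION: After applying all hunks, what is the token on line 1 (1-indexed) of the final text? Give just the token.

Answer: vaal

Derivation:
Hunk 1: at line 1 remove [dfw,axxmi,owey] add [xpeg] -> 5 lines: vaal dty xpeg bmg wrcx
Hunk 2: at line 1 remove [xpeg] add [xjq] -> 5 lines: vaal dty xjq bmg wrcx
Hunk 3: at line 1 remove [xjq] add [ftx,unypq] -> 6 lines: vaal dty ftx unypq bmg wrcx
Hunk 4: at line 1 remove [ftx,unypq] add [svl] -> 5 lines: vaal dty svl bmg wrcx
Hunk 5: at line 2 remove [svl,bmg] add [cpxxt] -> 4 lines: vaal dty cpxxt wrcx
Hunk 6: at line 1 remove [dty,cpxxt] add [obztg,eynsi] -> 4 lines: vaal obztg eynsi wrcx
Hunk 7: at line 1 remove [obztg,eynsi] add [nvwi,rri,efgk] -> 5 lines: vaal nvwi rri efgk wrcx
Final line 1: vaal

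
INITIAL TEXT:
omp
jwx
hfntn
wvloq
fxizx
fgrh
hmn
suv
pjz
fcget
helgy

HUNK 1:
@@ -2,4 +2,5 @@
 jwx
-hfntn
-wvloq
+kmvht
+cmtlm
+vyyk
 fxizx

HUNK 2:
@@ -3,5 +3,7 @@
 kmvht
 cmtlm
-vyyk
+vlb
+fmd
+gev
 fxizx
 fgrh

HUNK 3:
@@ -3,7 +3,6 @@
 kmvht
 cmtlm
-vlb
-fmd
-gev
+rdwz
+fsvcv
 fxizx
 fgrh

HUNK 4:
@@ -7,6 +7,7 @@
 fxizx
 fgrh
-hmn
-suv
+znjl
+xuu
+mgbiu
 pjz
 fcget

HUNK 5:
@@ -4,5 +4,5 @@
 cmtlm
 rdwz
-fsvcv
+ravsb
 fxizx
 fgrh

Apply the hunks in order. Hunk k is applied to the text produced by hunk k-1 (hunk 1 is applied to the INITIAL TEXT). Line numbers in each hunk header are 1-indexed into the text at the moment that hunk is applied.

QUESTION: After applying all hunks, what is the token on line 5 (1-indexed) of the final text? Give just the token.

Hunk 1: at line 2 remove [hfntn,wvloq] add [kmvht,cmtlm,vyyk] -> 12 lines: omp jwx kmvht cmtlm vyyk fxizx fgrh hmn suv pjz fcget helgy
Hunk 2: at line 3 remove [vyyk] add [vlb,fmd,gev] -> 14 lines: omp jwx kmvht cmtlm vlb fmd gev fxizx fgrh hmn suv pjz fcget helgy
Hunk 3: at line 3 remove [vlb,fmd,gev] add [rdwz,fsvcv] -> 13 lines: omp jwx kmvht cmtlm rdwz fsvcv fxizx fgrh hmn suv pjz fcget helgy
Hunk 4: at line 7 remove [hmn,suv] add [znjl,xuu,mgbiu] -> 14 lines: omp jwx kmvht cmtlm rdwz fsvcv fxizx fgrh znjl xuu mgbiu pjz fcget helgy
Hunk 5: at line 4 remove [fsvcv] add [ravsb] -> 14 lines: omp jwx kmvht cmtlm rdwz ravsb fxizx fgrh znjl xuu mgbiu pjz fcget helgy
Final line 5: rdwz

Answer: rdwz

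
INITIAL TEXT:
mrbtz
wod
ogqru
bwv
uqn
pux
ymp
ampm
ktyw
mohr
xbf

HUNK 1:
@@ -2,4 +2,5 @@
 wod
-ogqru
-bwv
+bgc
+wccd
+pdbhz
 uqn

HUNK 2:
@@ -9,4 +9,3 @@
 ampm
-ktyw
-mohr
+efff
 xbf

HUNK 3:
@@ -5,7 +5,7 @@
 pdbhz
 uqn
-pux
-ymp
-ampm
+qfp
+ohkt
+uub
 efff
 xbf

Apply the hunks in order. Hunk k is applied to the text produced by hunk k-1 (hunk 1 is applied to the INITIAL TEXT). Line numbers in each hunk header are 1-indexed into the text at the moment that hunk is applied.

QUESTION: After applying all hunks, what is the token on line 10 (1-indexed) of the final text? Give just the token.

Answer: efff

Derivation:
Hunk 1: at line 2 remove [ogqru,bwv] add [bgc,wccd,pdbhz] -> 12 lines: mrbtz wod bgc wccd pdbhz uqn pux ymp ampm ktyw mohr xbf
Hunk 2: at line 9 remove [ktyw,mohr] add [efff] -> 11 lines: mrbtz wod bgc wccd pdbhz uqn pux ymp ampm efff xbf
Hunk 3: at line 5 remove [pux,ymp,ampm] add [qfp,ohkt,uub] -> 11 lines: mrbtz wod bgc wccd pdbhz uqn qfp ohkt uub efff xbf
Final line 10: efff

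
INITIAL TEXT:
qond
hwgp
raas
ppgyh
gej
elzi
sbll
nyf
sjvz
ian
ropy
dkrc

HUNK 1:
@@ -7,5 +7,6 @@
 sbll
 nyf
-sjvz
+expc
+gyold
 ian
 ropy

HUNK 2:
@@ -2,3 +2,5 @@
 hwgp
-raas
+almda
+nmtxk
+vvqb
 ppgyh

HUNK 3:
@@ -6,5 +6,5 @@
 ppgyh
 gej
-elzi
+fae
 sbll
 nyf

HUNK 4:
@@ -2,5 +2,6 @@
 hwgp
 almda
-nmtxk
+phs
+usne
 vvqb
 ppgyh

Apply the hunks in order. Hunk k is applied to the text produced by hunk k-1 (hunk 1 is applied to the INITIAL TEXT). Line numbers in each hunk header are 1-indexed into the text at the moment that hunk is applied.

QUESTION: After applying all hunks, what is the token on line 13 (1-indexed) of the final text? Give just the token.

Answer: gyold

Derivation:
Hunk 1: at line 7 remove [sjvz] add [expc,gyold] -> 13 lines: qond hwgp raas ppgyh gej elzi sbll nyf expc gyold ian ropy dkrc
Hunk 2: at line 2 remove [raas] add [almda,nmtxk,vvqb] -> 15 lines: qond hwgp almda nmtxk vvqb ppgyh gej elzi sbll nyf expc gyold ian ropy dkrc
Hunk 3: at line 6 remove [elzi] add [fae] -> 15 lines: qond hwgp almda nmtxk vvqb ppgyh gej fae sbll nyf expc gyold ian ropy dkrc
Hunk 4: at line 2 remove [nmtxk] add [phs,usne] -> 16 lines: qond hwgp almda phs usne vvqb ppgyh gej fae sbll nyf expc gyold ian ropy dkrc
Final line 13: gyold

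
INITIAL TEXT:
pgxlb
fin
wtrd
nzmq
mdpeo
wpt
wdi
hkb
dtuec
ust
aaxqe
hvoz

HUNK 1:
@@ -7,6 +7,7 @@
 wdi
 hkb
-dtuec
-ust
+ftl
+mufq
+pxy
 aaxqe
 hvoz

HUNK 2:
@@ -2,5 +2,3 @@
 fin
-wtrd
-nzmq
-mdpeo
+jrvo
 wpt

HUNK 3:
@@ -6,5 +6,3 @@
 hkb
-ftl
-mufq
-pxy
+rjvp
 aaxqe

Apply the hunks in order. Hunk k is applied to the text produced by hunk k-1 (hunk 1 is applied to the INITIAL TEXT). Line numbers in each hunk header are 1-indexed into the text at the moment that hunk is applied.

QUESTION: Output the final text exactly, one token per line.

Hunk 1: at line 7 remove [dtuec,ust] add [ftl,mufq,pxy] -> 13 lines: pgxlb fin wtrd nzmq mdpeo wpt wdi hkb ftl mufq pxy aaxqe hvoz
Hunk 2: at line 2 remove [wtrd,nzmq,mdpeo] add [jrvo] -> 11 lines: pgxlb fin jrvo wpt wdi hkb ftl mufq pxy aaxqe hvoz
Hunk 3: at line 6 remove [ftl,mufq,pxy] add [rjvp] -> 9 lines: pgxlb fin jrvo wpt wdi hkb rjvp aaxqe hvoz

Answer: pgxlb
fin
jrvo
wpt
wdi
hkb
rjvp
aaxqe
hvoz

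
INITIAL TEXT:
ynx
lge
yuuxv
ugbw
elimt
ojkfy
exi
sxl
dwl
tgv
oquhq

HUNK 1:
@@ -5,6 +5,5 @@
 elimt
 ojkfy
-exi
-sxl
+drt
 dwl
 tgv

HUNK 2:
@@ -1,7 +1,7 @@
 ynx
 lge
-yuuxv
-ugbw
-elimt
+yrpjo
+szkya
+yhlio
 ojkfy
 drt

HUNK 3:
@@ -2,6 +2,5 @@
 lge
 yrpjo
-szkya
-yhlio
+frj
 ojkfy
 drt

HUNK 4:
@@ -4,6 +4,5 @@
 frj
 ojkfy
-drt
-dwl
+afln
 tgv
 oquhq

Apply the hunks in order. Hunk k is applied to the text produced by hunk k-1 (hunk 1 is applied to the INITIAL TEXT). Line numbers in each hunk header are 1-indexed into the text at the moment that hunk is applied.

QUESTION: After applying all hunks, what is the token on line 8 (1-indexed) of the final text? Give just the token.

Hunk 1: at line 5 remove [exi,sxl] add [drt] -> 10 lines: ynx lge yuuxv ugbw elimt ojkfy drt dwl tgv oquhq
Hunk 2: at line 1 remove [yuuxv,ugbw,elimt] add [yrpjo,szkya,yhlio] -> 10 lines: ynx lge yrpjo szkya yhlio ojkfy drt dwl tgv oquhq
Hunk 3: at line 2 remove [szkya,yhlio] add [frj] -> 9 lines: ynx lge yrpjo frj ojkfy drt dwl tgv oquhq
Hunk 4: at line 4 remove [drt,dwl] add [afln] -> 8 lines: ynx lge yrpjo frj ojkfy afln tgv oquhq
Final line 8: oquhq

Answer: oquhq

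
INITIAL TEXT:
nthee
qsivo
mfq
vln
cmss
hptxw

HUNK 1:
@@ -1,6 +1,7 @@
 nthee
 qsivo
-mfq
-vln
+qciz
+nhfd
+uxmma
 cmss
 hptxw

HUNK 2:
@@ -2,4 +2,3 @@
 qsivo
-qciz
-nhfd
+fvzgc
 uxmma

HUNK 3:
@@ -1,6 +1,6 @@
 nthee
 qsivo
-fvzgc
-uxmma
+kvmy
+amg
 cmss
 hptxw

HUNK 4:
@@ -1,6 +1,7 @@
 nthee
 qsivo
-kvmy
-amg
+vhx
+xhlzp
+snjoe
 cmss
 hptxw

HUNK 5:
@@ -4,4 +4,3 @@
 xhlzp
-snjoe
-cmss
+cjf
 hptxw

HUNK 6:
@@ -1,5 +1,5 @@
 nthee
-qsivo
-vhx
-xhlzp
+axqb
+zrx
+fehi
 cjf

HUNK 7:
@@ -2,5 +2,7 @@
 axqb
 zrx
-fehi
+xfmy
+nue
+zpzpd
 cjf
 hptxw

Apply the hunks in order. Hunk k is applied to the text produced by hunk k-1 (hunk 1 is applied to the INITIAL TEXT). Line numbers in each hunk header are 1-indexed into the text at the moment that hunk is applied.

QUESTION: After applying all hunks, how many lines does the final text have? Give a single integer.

Answer: 8

Derivation:
Hunk 1: at line 1 remove [mfq,vln] add [qciz,nhfd,uxmma] -> 7 lines: nthee qsivo qciz nhfd uxmma cmss hptxw
Hunk 2: at line 2 remove [qciz,nhfd] add [fvzgc] -> 6 lines: nthee qsivo fvzgc uxmma cmss hptxw
Hunk 3: at line 1 remove [fvzgc,uxmma] add [kvmy,amg] -> 6 lines: nthee qsivo kvmy amg cmss hptxw
Hunk 4: at line 1 remove [kvmy,amg] add [vhx,xhlzp,snjoe] -> 7 lines: nthee qsivo vhx xhlzp snjoe cmss hptxw
Hunk 5: at line 4 remove [snjoe,cmss] add [cjf] -> 6 lines: nthee qsivo vhx xhlzp cjf hptxw
Hunk 6: at line 1 remove [qsivo,vhx,xhlzp] add [axqb,zrx,fehi] -> 6 lines: nthee axqb zrx fehi cjf hptxw
Hunk 7: at line 2 remove [fehi] add [xfmy,nue,zpzpd] -> 8 lines: nthee axqb zrx xfmy nue zpzpd cjf hptxw
Final line count: 8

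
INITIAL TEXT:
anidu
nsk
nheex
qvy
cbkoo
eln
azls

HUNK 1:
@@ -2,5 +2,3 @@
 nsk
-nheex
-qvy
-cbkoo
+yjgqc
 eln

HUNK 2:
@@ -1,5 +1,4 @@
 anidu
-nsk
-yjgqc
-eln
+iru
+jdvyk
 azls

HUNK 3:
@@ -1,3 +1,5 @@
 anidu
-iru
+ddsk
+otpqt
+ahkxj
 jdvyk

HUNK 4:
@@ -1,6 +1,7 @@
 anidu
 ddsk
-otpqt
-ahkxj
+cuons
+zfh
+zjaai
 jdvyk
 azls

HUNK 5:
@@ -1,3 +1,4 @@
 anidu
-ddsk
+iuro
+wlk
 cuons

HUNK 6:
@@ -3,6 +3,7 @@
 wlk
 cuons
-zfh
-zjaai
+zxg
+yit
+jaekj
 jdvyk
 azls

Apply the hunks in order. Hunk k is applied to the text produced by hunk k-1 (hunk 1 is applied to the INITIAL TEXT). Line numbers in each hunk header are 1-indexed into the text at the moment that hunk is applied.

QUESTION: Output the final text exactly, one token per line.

Hunk 1: at line 2 remove [nheex,qvy,cbkoo] add [yjgqc] -> 5 lines: anidu nsk yjgqc eln azls
Hunk 2: at line 1 remove [nsk,yjgqc,eln] add [iru,jdvyk] -> 4 lines: anidu iru jdvyk azls
Hunk 3: at line 1 remove [iru] add [ddsk,otpqt,ahkxj] -> 6 lines: anidu ddsk otpqt ahkxj jdvyk azls
Hunk 4: at line 1 remove [otpqt,ahkxj] add [cuons,zfh,zjaai] -> 7 lines: anidu ddsk cuons zfh zjaai jdvyk azls
Hunk 5: at line 1 remove [ddsk] add [iuro,wlk] -> 8 lines: anidu iuro wlk cuons zfh zjaai jdvyk azls
Hunk 6: at line 3 remove [zfh,zjaai] add [zxg,yit,jaekj] -> 9 lines: anidu iuro wlk cuons zxg yit jaekj jdvyk azls

Answer: anidu
iuro
wlk
cuons
zxg
yit
jaekj
jdvyk
azls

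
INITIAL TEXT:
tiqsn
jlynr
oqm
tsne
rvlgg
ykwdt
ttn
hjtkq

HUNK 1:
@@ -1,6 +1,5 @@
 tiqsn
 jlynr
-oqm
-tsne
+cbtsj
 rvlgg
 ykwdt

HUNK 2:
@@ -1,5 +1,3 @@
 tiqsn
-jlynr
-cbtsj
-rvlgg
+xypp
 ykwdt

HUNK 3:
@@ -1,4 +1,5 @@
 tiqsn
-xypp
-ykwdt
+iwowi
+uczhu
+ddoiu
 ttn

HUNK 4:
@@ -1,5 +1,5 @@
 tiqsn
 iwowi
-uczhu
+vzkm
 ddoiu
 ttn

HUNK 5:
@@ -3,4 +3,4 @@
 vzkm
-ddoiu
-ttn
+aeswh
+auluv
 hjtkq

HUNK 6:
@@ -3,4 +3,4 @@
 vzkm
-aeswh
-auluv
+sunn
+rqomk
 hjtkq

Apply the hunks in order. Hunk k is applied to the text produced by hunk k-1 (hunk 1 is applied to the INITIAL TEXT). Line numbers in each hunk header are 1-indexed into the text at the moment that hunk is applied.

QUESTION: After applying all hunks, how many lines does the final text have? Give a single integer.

Answer: 6

Derivation:
Hunk 1: at line 1 remove [oqm,tsne] add [cbtsj] -> 7 lines: tiqsn jlynr cbtsj rvlgg ykwdt ttn hjtkq
Hunk 2: at line 1 remove [jlynr,cbtsj,rvlgg] add [xypp] -> 5 lines: tiqsn xypp ykwdt ttn hjtkq
Hunk 3: at line 1 remove [xypp,ykwdt] add [iwowi,uczhu,ddoiu] -> 6 lines: tiqsn iwowi uczhu ddoiu ttn hjtkq
Hunk 4: at line 1 remove [uczhu] add [vzkm] -> 6 lines: tiqsn iwowi vzkm ddoiu ttn hjtkq
Hunk 5: at line 3 remove [ddoiu,ttn] add [aeswh,auluv] -> 6 lines: tiqsn iwowi vzkm aeswh auluv hjtkq
Hunk 6: at line 3 remove [aeswh,auluv] add [sunn,rqomk] -> 6 lines: tiqsn iwowi vzkm sunn rqomk hjtkq
Final line count: 6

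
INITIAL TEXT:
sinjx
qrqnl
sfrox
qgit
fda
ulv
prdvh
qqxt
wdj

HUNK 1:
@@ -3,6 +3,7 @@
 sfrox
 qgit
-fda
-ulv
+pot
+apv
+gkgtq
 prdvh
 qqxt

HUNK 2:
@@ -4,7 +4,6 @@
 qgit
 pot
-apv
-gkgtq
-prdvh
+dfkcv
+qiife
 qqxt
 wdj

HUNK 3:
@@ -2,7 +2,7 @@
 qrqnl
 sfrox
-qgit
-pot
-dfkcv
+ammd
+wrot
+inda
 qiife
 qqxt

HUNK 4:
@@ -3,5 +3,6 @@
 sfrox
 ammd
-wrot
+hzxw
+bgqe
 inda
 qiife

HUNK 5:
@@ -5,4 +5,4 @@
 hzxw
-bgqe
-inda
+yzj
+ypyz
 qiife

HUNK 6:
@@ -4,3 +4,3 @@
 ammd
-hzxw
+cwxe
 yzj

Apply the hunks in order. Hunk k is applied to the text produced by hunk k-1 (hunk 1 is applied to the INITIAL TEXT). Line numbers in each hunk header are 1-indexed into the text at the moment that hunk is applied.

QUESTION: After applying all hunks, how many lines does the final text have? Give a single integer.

Hunk 1: at line 3 remove [fda,ulv] add [pot,apv,gkgtq] -> 10 lines: sinjx qrqnl sfrox qgit pot apv gkgtq prdvh qqxt wdj
Hunk 2: at line 4 remove [apv,gkgtq,prdvh] add [dfkcv,qiife] -> 9 lines: sinjx qrqnl sfrox qgit pot dfkcv qiife qqxt wdj
Hunk 3: at line 2 remove [qgit,pot,dfkcv] add [ammd,wrot,inda] -> 9 lines: sinjx qrqnl sfrox ammd wrot inda qiife qqxt wdj
Hunk 4: at line 3 remove [wrot] add [hzxw,bgqe] -> 10 lines: sinjx qrqnl sfrox ammd hzxw bgqe inda qiife qqxt wdj
Hunk 5: at line 5 remove [bgqe,inda] add [yzj,ypyz] -> 10 lines: sinjx qrqnl sfrox ammd hzxw yzj ypyz qiife qqxt wdj
Hunk 6: at line 4 remove [hzxw] add [cwxe] -> 10 lines: sinjx qrqnl sfrox ammd cwxe yzj ypyz qiife qqxt wdj
Final line count: 10

Answer: 10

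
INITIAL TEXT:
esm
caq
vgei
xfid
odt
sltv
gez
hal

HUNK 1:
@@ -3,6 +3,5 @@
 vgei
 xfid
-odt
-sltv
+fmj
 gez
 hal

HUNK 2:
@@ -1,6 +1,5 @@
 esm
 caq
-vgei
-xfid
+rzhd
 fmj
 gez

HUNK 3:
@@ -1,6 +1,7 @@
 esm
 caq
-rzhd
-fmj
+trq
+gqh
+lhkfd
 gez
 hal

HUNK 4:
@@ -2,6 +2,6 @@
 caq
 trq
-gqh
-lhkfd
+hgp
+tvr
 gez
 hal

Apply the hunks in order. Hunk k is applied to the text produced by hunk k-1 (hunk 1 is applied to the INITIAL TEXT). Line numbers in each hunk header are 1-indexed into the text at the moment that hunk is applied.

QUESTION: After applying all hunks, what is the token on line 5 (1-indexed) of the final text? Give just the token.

Hunk 1: at line 3 remove [odt,sltv] add [fmj] -> 7 lines: esm caq vgei xfid fmj gez hal
Hunk 2: at line 1 remove [vgei,xfid] add [rzhd] -> 6 lines: esm caq rzhd fmj gez hal
Hunk 3: at line 1 remove [rzhd,fmj] add [trq,gqh,lhkfd] -> 7 lines: esm caq trq gqh lhkfd gez hal
Hunk 4: at line 2 remove [gqh,lhkfd] add [hgp,tvr] -> 7 lines: esm caq trq hgp tvr gez hal
Final line 5: tvr

Answer: tvr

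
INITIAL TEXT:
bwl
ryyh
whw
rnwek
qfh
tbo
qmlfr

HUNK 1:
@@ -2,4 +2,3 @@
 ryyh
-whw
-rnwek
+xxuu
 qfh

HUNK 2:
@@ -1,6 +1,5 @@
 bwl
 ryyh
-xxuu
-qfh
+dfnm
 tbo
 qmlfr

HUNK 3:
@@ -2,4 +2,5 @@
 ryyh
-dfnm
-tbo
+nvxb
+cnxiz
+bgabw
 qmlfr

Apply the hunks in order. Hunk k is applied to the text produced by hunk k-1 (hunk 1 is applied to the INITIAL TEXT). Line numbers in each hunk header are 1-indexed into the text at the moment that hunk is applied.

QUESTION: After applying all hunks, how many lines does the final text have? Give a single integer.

Hunk 1: at line 2 remove [whw,rnwek] add [xxuu] -> 6 lines: bwl ryyh xxuu qfh tbo qmlfr
Hunk 2: at line 1 remove [xxuu,qfh] add [dfnm] -> 5 lines: bwl ryyh dfnm tbo qmlfr
Hunk 3: at line 2 remove [dfnm,tbo] add [nvxb,cnxiz,bgabw] -> 6 lines: bwl ryyh nvxb cnxiz bgabw qmlfr
Final line count: 6

Answer: 6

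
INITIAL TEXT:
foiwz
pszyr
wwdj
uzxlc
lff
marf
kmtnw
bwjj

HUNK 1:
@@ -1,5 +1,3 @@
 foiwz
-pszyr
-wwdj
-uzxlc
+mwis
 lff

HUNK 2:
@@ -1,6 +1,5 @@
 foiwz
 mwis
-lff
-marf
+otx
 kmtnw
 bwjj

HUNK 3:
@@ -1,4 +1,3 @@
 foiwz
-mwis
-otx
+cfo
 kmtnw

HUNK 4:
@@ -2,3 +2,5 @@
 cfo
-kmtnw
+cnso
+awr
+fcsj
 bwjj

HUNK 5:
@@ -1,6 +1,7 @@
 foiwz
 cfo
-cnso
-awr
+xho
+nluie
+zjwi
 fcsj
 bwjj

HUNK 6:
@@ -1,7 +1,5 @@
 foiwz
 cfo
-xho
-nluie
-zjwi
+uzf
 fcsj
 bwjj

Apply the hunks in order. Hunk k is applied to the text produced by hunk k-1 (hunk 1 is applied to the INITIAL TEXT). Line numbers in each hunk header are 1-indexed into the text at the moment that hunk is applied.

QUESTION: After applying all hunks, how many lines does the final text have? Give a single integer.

Answer: 5

Derivation:
Hunk 1: at line 1 remove [pszyr,wwdj,uzxlc] add [mwis] -> 6 lines: foiwz mwis lff marf kmtnw bwjj
Hunk 2: at line 1 remove [lff,marf] add [otx] -> 5 lines: foiwz mwis otx kmtnw bwjj
Hunk 3: at line 1 remove [mwis,otx] add [cfo] -> 4 lines: foiwz cfo kmtnw bwjj
Hunk 4: at line 2 remove [kmtnw] add [cnso,awr,fcsj] -> 6 lines: foiwz cfo cnso awr fcsj bwjj
Hunk 5: at line 1 remove [cnso,awr] add [xho,nluie,zjwi] -> 7 lines: foiwz cfo xho nluie zjwi fcsj bwjj
Hunk 6: at line 1 remove [xho,nluie,zjwi] add [uzf] -> 5 lines: foiwz cfo uzf fcsj bwjj
Final line count: 5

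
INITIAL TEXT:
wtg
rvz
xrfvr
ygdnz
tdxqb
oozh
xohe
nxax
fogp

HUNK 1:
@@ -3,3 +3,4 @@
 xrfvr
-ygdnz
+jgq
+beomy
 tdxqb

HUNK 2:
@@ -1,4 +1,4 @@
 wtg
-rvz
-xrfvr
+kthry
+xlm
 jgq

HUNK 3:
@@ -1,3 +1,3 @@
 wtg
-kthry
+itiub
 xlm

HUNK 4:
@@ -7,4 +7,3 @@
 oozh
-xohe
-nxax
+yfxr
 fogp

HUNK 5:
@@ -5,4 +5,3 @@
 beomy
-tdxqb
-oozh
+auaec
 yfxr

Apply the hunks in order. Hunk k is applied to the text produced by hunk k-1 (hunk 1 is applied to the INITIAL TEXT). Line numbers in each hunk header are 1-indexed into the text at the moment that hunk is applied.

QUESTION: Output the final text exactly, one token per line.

Hunk 1: at line 3 remove [ygdnz] add [jgq,beomy] -> 10 lines: wtg rvz xrfvr jgq beomy tdxqb oozh xohe nxax fogp
Hunk 2: at line 1 remove [rvz,xrfvr] add [kthry,xlm] -> 10 lines: wtg kthry xlm jgq beomy tdxqb oozh xohe nxax fogp
Hunk 3: at line 1 remove [kthry] add [itiub] -> 10 lines: wtg itiub xlm jgq beomy tdxqb oozh xohe nxax fogp
Hunk 4: at line 7 remove [xohe,nxax] add [yfxr] -> 9 lines: wtg itiub xlm jgq beomy tdxqb oozh yfxr fogp
Hunk 5: at line 5 remove [tdxqb,oozh] add [auaec] -> 8 lines: wtg itiub xlm jgq beomy auaec yfxr fogp

Answer: wtg
itiub
xlm
jgq
beomy
auaec
yfxr
fogp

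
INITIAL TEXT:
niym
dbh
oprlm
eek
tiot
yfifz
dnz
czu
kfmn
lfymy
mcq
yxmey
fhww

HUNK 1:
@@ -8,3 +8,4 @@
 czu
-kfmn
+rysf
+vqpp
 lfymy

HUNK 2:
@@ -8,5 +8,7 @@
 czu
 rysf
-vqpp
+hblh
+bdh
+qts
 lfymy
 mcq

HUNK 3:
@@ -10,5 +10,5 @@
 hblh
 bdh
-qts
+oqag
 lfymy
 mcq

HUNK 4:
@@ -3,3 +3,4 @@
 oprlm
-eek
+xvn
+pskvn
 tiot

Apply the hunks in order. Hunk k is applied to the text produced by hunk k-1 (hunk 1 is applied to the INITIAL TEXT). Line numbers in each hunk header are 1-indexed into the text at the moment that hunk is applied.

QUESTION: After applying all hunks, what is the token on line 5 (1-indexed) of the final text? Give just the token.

Answer: pskvn

Derivation:
Hunk 1: at line 8 remove [kfmn] add [rysf,vqpp] -> 14 lines: niym dbh oprlm eek tiot yfifz dnz czu rysf vqpp lfymy mcq yxmey fhww
Hunk 2: at line 8 remove [vqpp] add [hblh,bdh,qts] -> 16 lines: niym dbh oprlm eek tiot yfifz dnz czu rysf hblh bdh qts lfymy mcq yxmey fhww
Hunk 3: at line 10 remove [qts] add [oqag] -> 16 lines: niym dbh oprlm eek tiot yfifz dnz czu rysf hblh bdh oqag lfymy mcq yxmey fhww
Hunk 4: at line 3 remove [eek] add [xvn,pskvn] -> 17 lines: niym dbh oprlm xvn pskvn tiot yfifz dnz czu rysf hblh bdh oqag lfymy mcq yxmey fhww
Final line 5: pskvn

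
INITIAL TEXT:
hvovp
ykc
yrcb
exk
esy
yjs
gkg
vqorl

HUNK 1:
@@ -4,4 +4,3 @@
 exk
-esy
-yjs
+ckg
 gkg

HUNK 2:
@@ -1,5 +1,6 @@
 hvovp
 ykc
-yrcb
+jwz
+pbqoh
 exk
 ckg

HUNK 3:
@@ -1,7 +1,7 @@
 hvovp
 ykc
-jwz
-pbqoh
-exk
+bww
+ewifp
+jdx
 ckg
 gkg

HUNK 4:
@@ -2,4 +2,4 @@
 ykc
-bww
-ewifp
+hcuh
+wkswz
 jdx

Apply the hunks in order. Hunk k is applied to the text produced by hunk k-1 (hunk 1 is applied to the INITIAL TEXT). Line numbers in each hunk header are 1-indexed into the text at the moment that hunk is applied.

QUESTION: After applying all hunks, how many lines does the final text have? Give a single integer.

Hunk 1: at line 4 remove [esy,yjs] add [ckg] -> 7 lines: hvovp ykc yrcb exk ckg gkg vqorl
Hunk 2: at line 1 remove [yrcb] add [jwz,pbqoh] -> 8 lines: hvovp ykc jwz pbqoh exk ckg gkg vqorl
Hunk 3: at line 1 remove [jwz,pbqoh,exk] add [bww,ewifp,jdx] -> 8 lines: hvovp ykc bww ewifp jdx ckg gkg vqorl
Hunk 4: at line 2 remove [bww,ewifp] add [hcuh,wkswz] -> 8 lines: hvovp ykc hcuh wkswz jdx ckg gkg vqorl
Final line count: 8

Answer: 8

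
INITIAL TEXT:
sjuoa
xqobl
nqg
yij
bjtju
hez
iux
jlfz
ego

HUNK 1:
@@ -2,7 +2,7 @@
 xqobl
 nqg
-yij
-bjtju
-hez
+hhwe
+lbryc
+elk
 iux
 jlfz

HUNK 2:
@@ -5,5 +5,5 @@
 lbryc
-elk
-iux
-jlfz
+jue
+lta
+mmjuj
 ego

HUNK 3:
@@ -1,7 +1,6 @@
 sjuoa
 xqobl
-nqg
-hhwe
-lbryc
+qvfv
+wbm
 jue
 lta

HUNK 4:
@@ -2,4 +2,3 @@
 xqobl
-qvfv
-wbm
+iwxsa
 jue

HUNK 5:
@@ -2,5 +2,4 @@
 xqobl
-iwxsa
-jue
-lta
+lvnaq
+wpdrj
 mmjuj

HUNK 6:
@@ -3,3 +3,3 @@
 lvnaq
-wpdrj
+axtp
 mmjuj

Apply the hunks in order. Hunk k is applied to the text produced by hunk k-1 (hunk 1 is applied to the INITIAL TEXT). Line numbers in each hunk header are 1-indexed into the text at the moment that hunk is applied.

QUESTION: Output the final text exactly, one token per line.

Answer: sjuoa
xqobl
lvnaq
axtp
mmjuj
ego

Derivation:
Hunk 1: at line 2 remove [yij,bjtju,hez] add [hhwe,lbryc,elk] -> 9 lines: sjuoa xqobl nqg hhwe lbryc elk iux jlfz ego
Hunk 2: at line 5 remove [elk,iux,jlfz] add [jue,lta,mmjuj] -> 9 lines: sjuoa xqobl nqg hhwe lbryc jue lta mmjuj ego
Hunk 3: at line 1 remove [nqg,hhwe,lbryc] add [qvfv,wbm] -> 8 lines: sjuoa xqobl qvfv wbm jue lta mmjuj ego
Hunk 4: at line 2 remove [qvfv,wbm] add [iwxsa] -> 7 lines: sjuoa xqobl iwxsa jue lta mmjuj ego
Hunk 5: at line 2 remove [iwxsa,jue,lta] add [lvnaq,wpdrj] -> 6 lines: sjuoa xqobl lvnaq wpdrj mmjuj ego
Hunk 6: at line 3 remove [wpdrj] add [axtp] -> 6 lines: sjuoa xqobl lvnaq axtp mmjuj ego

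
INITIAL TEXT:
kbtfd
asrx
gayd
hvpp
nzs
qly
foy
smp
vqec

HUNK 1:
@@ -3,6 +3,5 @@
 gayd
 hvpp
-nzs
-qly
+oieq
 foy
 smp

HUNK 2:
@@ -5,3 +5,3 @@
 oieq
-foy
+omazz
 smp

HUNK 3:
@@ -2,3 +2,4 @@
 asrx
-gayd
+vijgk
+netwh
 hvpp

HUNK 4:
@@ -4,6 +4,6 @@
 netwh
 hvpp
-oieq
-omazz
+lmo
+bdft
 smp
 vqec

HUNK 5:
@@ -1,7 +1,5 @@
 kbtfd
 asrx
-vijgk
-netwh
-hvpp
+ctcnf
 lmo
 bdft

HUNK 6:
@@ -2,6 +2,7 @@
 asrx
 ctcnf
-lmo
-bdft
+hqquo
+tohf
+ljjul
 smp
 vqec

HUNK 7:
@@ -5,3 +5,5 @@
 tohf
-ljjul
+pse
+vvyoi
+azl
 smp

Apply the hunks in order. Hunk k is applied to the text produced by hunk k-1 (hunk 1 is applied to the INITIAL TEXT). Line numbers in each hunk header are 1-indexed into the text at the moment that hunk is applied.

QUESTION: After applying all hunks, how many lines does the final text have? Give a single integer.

Answer: 10

Derivation:
Hunk 1: at line 3 remove [nzs,qly] add [oieq] -> 8 lines: kbtfd asrx gayd hvpp oieq foy smp vqec
Hunk 2: at line 5 remove [foy] add [omazz] -> 8 lines: kbtfd asrx gayd hvpp oieq omazz smp vqec
Hunk 3: at line 2 remove [gayd] add [vijgk,netwh] -> 9 lines: kbtfd asrx vijgk netwh hvpp oieq omazz smp vqec
Hunk 4: at line 4 remove [oieq,omazz] add [lmo,bdft] -> 9 lines: kbtfd asrx vijgk netwh hvpp lmo bdft smp vqec
Hunk 5: at line 1 remove [vijgk,netwh,hvpp] add [ctcnf] -> 7 lines: kbtfd asrx ctcnf lmo bdft smp vqec
Hunk 6: at line 2 remove [lmo,bdft] add [hqquo,tohf,ljjul] -> 8 lines: kbtfd asrx ctcnf hqquo tohf ljjul smp vqec
Hunk 7: at line 5 remove [ljjul] add [pse,vvyoi,azl] -> 10 lines: kbtfd asrx ctcnf hqquo tohf pse vvyoi azl smp vqec
Final line count: 10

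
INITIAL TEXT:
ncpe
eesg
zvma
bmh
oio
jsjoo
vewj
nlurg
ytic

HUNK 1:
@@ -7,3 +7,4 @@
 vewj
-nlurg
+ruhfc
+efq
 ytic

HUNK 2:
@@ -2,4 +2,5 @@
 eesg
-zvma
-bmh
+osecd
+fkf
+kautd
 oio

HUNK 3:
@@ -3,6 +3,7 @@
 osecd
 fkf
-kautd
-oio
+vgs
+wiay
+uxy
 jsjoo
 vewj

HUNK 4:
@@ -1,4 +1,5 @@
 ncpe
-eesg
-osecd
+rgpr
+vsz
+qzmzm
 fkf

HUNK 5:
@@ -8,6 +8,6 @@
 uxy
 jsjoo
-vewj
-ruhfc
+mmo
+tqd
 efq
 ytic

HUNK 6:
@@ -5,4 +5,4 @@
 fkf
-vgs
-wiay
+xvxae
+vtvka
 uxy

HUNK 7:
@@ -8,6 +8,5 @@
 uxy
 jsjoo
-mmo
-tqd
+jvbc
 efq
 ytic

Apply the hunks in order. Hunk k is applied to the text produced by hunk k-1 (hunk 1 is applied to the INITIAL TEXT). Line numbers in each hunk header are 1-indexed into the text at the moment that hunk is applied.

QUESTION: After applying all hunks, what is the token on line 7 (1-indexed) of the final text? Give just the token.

Hunk 1: at line 7 remove [nlurg] add [ruhfc,efq] -> 10 lines: ncpe eesg zvma bmh oio jsjoo vewj ruhfc efq ytic
Hunk 2: at line 2 remove [zvma,bmh] add [osecd,fkf,kautd] -> 11 lines: ncpe eesg osecd fkf kautd oio jsjoo vewj ruhfc efq ytic
Hunk 3: at line 3 remove [kautd,oio] add [vgs,wiay,uxy] -> 12 lines: ncpe eesg osecd fkf vgs wiay uxy jsjoo vewj ruhfc efq ytic
Hunk 4: at line 1 remove [eesg,osecd] add [rgpr,vsz,qzmzm] -> 13 lines: ncpe rgpr vsz qzmzm fkf vgs wiay uxy jsjoo vewj ruhfc efq ytic
Hunk 5: at line 8 remove [vewj,ruhfc] add [mmo,tqd] -> 13 lines: ncpe rgpr vsz qzmzm fkf vgs wiay uxy jsjoo mmo tqd efq ytic
Hunk 6: at line 5 remove [vgs,wiay] add [xvxae,vtvka] -> 13 lines: ncpe rgpr vsz qzmzm fkf xvxae vtvka uxy jsjoo mmo tqd efq ytic
Hunk 7: at line 8 remove [mmo,tqd] add [jvbc] -> 12 lines: ncpe rgpr vsz qzmzm fkf xvxae vtvka uxy jsjoo jvbc efq ytic
Final line 7: vtvka

Answer: vtvka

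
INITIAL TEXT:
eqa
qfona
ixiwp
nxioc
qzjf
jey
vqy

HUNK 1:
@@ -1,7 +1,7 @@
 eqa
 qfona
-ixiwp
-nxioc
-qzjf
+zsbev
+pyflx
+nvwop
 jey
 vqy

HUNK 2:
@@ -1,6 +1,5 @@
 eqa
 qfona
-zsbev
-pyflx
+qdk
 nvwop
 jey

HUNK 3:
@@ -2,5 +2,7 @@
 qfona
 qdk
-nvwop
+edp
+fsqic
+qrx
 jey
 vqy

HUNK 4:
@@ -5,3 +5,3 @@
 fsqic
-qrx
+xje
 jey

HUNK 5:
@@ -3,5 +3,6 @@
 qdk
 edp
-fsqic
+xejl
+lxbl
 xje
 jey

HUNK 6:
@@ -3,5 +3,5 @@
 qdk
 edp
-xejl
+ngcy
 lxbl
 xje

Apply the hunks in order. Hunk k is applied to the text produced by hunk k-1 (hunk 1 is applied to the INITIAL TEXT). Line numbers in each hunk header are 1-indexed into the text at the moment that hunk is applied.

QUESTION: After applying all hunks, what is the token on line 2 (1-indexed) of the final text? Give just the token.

Hunk 1: at line 1 remove [ixiwp,nxioc,qzjf] add [zsbev,pyflx,nvwop] -> 7 lines: eqa qfona zsbev pyflx nvwop jey vqy
Hunk 2: at line 1 remove [zsbev,pyflx] add [qdk] -> 6 lines: eqa qfona qdk nvwop jey vqy
Hunk 3: at line 2 remove [nvwop] add [edp,fsqic,qrx] -> 8 lines: eqa qfona qdk edp fsqic qrx jey vqy
Hunk 4: at line 5 remove [qrx] add [xje] -> 8 lines: eqa qfona qdk edp fsqic xje jey vqy
Hunk 5: at line 3 remove [fsqic] add [xejl,lxbl] -> 9 lines: eqa qfona qdk edp xejl lxbl xje jey vqy
Hunk 6: at line 3 remove [xejl] add [ngcy] -> 9 lines: eqa qfona qdk edp ngcy lxbl xje jey vqy
Final line 2: qfona

Answer: qfona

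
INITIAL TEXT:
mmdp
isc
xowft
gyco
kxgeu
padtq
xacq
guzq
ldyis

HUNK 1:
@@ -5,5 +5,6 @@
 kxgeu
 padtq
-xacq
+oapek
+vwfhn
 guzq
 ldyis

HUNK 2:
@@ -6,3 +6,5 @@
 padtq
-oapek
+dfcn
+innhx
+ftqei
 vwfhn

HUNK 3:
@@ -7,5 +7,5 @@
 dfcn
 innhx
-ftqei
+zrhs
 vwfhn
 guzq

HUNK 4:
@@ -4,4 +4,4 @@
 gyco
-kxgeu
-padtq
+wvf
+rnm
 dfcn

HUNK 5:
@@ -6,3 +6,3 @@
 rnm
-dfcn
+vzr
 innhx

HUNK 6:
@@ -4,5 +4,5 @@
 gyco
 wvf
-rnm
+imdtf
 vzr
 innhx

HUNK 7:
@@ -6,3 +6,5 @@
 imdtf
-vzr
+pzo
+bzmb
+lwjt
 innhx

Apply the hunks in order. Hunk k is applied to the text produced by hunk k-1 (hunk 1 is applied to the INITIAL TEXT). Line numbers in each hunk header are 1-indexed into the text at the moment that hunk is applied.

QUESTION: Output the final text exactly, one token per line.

Hunk 1: at line 5 remove [xacq] add [oapek,vwfhn] -> 10 lines: mmdp isc xowft gyco kxgeu padtq oapek vwfhn guzq ldyis
Hunk 2: at line 6 remove [oapek] add [dfcn,innhx,ftqei] -> 12 lines: mmdp isc xowft gyco kxgeu padtq dfcn innhx ftqei vwfhn guzq ldyis
Hunk 3: at line 7 remove [ftqei] add [zrhs] -> 12 lines: mmdp isc xowft gyco kxgeu padtq dfcn innhx zrhs vwfhn guzq ldyis
Hunk 4: at line 4 remove [kxgeu,padtq] add [wvf,rnm] -> 12 lines: mmdp isc xowft gyco wvf rnm dfcn innhx zrhs vwfhn guzq ldyis
Hunk 5: at line 6 remove [dfcn] add [vzr] -> 12 lines: mmdp isc xowft gyco wvf rnm vzr innhx zrhs vwfhn guzq ldyis
Hunk 6: at line 4 remove [rnm] add [imdtf] -> 12 lines: mmdp isc xowft gyco wvf imdtf vzr innhx zrhs vwfhn guzq ldyis
Hunk 7: at line 6 remove [vzr] add [pzo,bzmb,lwjt] -> 14 lines: mmdp isc xowft gyco wvf imdtf pzo bzmb lwjt innhx zrhs vwfhn guzq ldyis

Answer: mmdp
isc
xowft
gyco
wvf
imdtf
pzo
bzmb
lwjt
innhx
zrhs
vwfhn
guzq
ldyis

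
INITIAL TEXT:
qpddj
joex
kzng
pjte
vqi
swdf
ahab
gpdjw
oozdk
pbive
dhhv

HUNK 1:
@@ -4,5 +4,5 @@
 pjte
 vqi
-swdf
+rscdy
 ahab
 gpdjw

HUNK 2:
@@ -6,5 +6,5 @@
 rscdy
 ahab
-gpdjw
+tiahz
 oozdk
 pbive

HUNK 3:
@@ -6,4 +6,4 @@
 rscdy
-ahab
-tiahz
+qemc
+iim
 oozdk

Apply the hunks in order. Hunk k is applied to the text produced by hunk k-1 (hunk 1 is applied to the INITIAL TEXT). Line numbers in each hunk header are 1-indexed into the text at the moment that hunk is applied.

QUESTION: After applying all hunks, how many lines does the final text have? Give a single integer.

Answer: 11

Derivation:
Hunk 1: at line 4 remove [swdf] add [rscdy] -> 11 lines: qpddj joex kzng pjte vqi rscdy ahab gpdjw oozdk pbive dhhv
Hunk 2: at line 6 remove [gpdjw] add [tiahz] -> 11 lines: qpddj joex kzng pjte vqi rscdy ahab tiahz oozdk pbive dhhv
Hunk 3: at line 6 remove [ahab,tiahz] add [qemc,iim] -> 11 lines: qpddj joex kzng pjte vqi rscdy qemc iim oozdk pbive dhhv
Final line count: 11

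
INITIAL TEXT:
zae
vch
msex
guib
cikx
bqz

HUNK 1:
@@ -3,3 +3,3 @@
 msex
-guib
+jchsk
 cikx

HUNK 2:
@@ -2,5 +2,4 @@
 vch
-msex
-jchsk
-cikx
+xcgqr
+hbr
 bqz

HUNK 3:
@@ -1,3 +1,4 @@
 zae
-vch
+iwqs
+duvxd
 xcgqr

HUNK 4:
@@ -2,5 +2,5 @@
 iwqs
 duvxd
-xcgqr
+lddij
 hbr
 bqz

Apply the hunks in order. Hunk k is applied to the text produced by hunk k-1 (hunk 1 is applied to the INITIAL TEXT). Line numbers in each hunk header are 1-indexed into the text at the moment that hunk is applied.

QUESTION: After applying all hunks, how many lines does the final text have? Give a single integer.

Hunk 1: at line 3 remove [guib] add [jchsk] -> 6 lines: zae vch msex jchsk cikx bqz
Hunk 2: at line 2 remove [msex,jchsk,cikx] add [xcgqr,hbr] -> 5 lines: zae vch xcgqr hbr bqz
Hunk 3: at line 1 remove [vch] add [iwqs,duvxd] -> 6 lines: zae iwqs duvxd xcgqr hbr bqz
Hunk 4: at line 2 remove [xcgqr] add [lddij] -> 6 lines: zae iwqs duvxd lddij hbr bqz
Final line count: 6

Answer: 6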